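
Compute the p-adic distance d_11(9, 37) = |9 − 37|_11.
d_11(9, 37) = 1

Step 1 — x − y = 9 − 37 = -28. Step 2 — v_11(-28) = 0 (factor: -28 = −(11^0 · 28); the sign does not affect v_p). Step 3 — |x − y|_11 = 11^{0} = 1.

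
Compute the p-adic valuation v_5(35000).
v_5(35000) = 4

v_5(n) is the largest exponent k such that 5^k divides n. Factor out: 35000 = 5^4 · 56. (Sign doesn't affect v_p.) So v_5(35000) = 4.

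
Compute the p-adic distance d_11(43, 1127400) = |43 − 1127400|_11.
d_11(43, 1127400) = 1/161051

Step 1 — x − y = 43 − 1127400 = -1127357. Step 2 — v_11(-1127357) = 5 (factor: -1127357 = −(11^5 · 7); the sign does not affect v_p). Step 3 — |x − y|_11 = 11^{-5} = 1/161051.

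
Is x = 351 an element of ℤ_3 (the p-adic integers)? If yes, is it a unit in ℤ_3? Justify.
x ∈ ℤ_3 but not a unit; v_3(x) = 3 > 0

ℤ_3 = {x ∈ ℚ_3 : v_3(x) ≥ 0} and ℤ_3^× = {x ∈ ℤ_3 : v_3(x) = 0}. Here v_3(351) = v_3(num) − v_3(den) = 3; compare against these criteria.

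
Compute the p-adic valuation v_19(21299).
v_19(21299) = 2

v_19(n) is the largest exponent k such that 19^k divides n. Factor out: 21299 = 19^2 · 59. (Sign doesn't affect v_p.) So v_19(21299) = 2.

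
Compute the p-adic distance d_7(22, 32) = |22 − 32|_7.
d_7(22, 32) = 1

Step 1 — x − y = 22 − 32 = -10. Step 2 — v_7(-10) = 0 (factor: -10 = −(7^0 · 10); the sign does not affect v_p). Step 3 — |x − y|_7 = 7^{0} = 1.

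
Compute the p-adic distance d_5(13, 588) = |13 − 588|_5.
d_5(13, 588) = 1/25

Step 1 — x − y = 13 − 588 = -575. Step 2 — v_5(-575) = 2 (factor: -575 = −(5^2 · 23); the sign does not affect v_p). Step 3 — |x − y|_5 = 5^{-2} = 1/25.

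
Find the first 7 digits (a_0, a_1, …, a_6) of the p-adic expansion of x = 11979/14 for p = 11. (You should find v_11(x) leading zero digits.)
(a_0, …, a_6) = (0, 0, 0, 3, 10, 3, 2)

v_11(11979/14) = 3, so a_0 = ... = a_2 = 0. Factor out: x = 11^3 · u with u = 9/14 a unit in ℤ_11. Expand u iteratively via a_{v+i} = u_i mod 11, u_{i+1} = (u_i − a_{v+i})/11:
  u_0 = 9/14;  a_3 = 3;  u_1 = (u_0 − 3)/11 = -3/14
  u_1 = -3/14;  a_4 = 10;  u_2 = (u_1 − 10)/11 = -13/14
  u_2 = -13/14;  a_5 = 3;  u_3 = (u_2 − 3)/11 = -5/14
  u_3 = -5/14;  a_6 = 2;  u_4 = (u_3 − 2)/11 = -3/14
Digits: (0, 0, 0, 3, 10, 3, 2).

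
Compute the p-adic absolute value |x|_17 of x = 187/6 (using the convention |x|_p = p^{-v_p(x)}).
|187/6|_17 = 1/17

Step 1 — compute v_17(x) by factoring powers of 17 out of the numerator and denominator: v_17(187/6) = 1. Step 2 — apply |x|_p = p^{-v_p(x)} = 17^{-1} = 1/17.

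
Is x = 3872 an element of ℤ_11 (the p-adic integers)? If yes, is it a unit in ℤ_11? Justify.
x ∈ ℤ_11 but not a unit; v_11(x) = 2 > 0

ℤ_11 = {x ∈ ℚ_11 : v_11(x) ≥ 0} and ℤ_11^× = {x ∈ ℤ_11 : v_11(x) = 0}. Here v_11(3872) = v_11(num) − v_11(den) = 2; compare against these criteria.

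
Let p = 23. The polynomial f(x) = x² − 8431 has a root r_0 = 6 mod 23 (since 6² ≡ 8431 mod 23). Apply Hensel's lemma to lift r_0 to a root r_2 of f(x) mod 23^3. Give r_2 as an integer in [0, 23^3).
r_2 = 6216 (mod 12167)

Hensel's recurrence: r_{i+1} = r_i − f(r_i)·(f′(r_i))^{-1} mod 23^{i+2}, with f′(x) = 2x. Iterate:
  r_0 = 6 (mod 23)
  r_1 = 397 (mod 529)
  r_2 = 6216 (mod 12167)
Final: r_2 = 6216, and one checks f(r_2) ≡ 0 mod 23^3.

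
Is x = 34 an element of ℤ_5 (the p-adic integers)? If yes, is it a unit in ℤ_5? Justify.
x ∈ ℤ_5^× (unit); v_5(x) = 0

ℤ_5 = {x ∈ ℚ_5 : v_5(x) ≥ 0} and ℤ_5^× = {x ∈ ℤ_5 : v_5(x) = 0}. Here v_5(34) = v_5(num) − v_5(den) = 0; compare against these criteria.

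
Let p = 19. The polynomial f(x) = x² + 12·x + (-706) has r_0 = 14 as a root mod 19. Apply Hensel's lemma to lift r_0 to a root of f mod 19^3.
r_2 = 6322 (mod 6859)

Hensel: r_{i+1} = r_i − f(r_i)·(f′(r_i))^{-1} mod 19^{i+2}, f′(x) = 2x + 12. Iterate:
  r_0 = 14 (mod 19)
  r_1 = 185 (mod 361)
  r_2 = 6322 (mod 6859)
Final: r = 6322 satisfies f(r) ≡ 0 mod 19^3.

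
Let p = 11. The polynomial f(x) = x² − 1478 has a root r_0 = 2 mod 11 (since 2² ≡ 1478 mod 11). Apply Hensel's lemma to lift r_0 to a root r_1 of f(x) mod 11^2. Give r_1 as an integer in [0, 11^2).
r_1 = 68 (mod 121)

Hensel's recurrence: r_{i+1} = r_i − f(r_i)·(f′(r_i))^{-1} mod 11^{i+2}, with f′(x) = 2x. Iterate:
  r_0 = 2 (mod 11)
  r_1 = 68 (mod 121)
Final: r_1 = 68, and one checks f(r_1) ≡ 0 mod 11^2.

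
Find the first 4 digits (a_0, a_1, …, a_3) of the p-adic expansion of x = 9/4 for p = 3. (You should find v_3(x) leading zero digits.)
(a_0, …, a_3) = (0, 0, 1, 2)

v_3(9/4) = 2, so a_0 = ... = a_1 = 0. Factor out: x = 3^2 · u with u = 1/4 a unit in ℤ_3. Expand u iteratively via a_{v+i} = u_i mod 3, u_{i+1} = (u_i − a_{v+i})/3:
  u_0 = 1/4;  a_2 = 1;  u_1 = (u_0 − 1)/3 = -1/4
  u_1 = -1/4;  a_3 = 2;  u_2 = (u_1 − 2)/3 = -3/4
Digits: (0, 0, 1, 2).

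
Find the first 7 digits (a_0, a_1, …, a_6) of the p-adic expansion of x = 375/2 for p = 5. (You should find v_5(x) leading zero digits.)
(a_0, …, a_6) = (0, 0, 0, 4, 2, 2, 2)

v_5(375/2) = 3, so a_0 = ... = a_2 = 0. Factor out: x = 5^3 · u with u = 3/2 a unit in ℤ_5. Expand u iteratively via a_{v+i} = u_i mod 5, u_{i+1} = (u_i − a_{v+i})/5:
  u_0 = 3/2;  a_3 = 4;  u_1 = (u_0 − 4)/5 = -1/2
  u_1 = -1/2;  a_4 = 2;  u_2 = (u_1 − 2)/5 = -1/2
  u_2 = -1/2;  a_5 = 2;  u_3 = (u_2 − 2)/5 = -1/2
  u_3 = -1/2;  a_6 = 2;  u_4 = (u_3 − 2)/5 = -1/2
Digits: (0, 0, 0, 4, 2, 2, 2).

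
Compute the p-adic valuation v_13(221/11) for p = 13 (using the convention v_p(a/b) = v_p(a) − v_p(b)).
v_13(221/11) = 1

Factor powers of 13 from the numerator and denominator of the reduced fraction: 221 = 13^1 · 17 and 11 = 13^0 · 11. Apply v_p(a/b) = v_p(a) − v_p(b): v_13(221/11) = 1 − 0 = 1.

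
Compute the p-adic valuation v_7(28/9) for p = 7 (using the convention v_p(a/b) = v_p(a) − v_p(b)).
v_7(28/9) = 1

Factor powers of 7 from the numerator and denominator of the reduced fraction: 28 = 7^1 · 4 and 9 = 7^0 · 9. Apply v_p(a/b) = v_p(a) − v_p(b): v_7(28/9) = 1 − 0 = 1.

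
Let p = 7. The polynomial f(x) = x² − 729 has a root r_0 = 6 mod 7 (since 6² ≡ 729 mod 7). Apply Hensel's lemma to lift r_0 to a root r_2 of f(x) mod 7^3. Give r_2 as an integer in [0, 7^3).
r_2 = 27 (mod 343)

Hensel's recurrence: r_{i+1} = r_i − f(r_i)·(f′(r_i))^{-1} mod 7^{i+2}, with f′(x) = 2x. Iterate:
  r_0 = 6 (mod 7)
  r_1 = 27 (mod 49)
  r_2 = 27 (mod 343)
Final: r_2 = 27, and one checks f(r_2) ≡ 0 mod 7^3.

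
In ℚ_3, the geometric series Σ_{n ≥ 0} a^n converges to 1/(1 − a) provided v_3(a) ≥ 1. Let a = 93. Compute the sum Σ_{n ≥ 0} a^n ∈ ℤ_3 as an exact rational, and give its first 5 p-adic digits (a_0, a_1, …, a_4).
Σ a^n = 1/(1 − a) = -1/92;  first 5 digits = (1, 1, 2, 0, 1)

v_3(a) = 1 ≥ 1, so the series converges in ℤ_3 to 1/(1 − a) = 1/(1 − 93) = -1/92. Expand this rational in ℤ_3: compute digits iteratively via d_i = x_i mod 3, x_{i+1} = (x_i − d_i)/3. The first 5 digits are (1, 1, 2, 0, 1).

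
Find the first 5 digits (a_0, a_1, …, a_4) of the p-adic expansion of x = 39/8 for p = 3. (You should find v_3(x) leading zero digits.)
(a_0, …, a_4) = (0, 2, 1, 0, 1)

v_3(39/8) = 1, so a_0 = ... = a_0 = 0. Factor out: x = 3^1 · u with u = 13/8 a unit in ℤ_3. Expand u iteratively via a_{v+i} = u_i mod 3, u_{i+1} = (u_i − a_{v+i})/3:
  u_0 = 13/8;  a_1 = 2;  u_1 = (u_0 − 2)/3 = -1/8
  u_1 = -1/8;  a_2 = 1;  u_2 = (u_1 − 1)/3 = -3/8
  u_2 = -3/8;  a_3 = 0;  u_3 = (u_2 − 0)/3 = -1/8
  u_3 = -1/8;  a_4 = 1;  u_4 = (u_3 − 1)/3 = -3/8
Digits: (0, 2, 1, 0, 1).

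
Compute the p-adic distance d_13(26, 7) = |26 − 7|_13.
d_13(26, 7) = 1

Step 1 — x − y = 26 − 7 = 19. Step 2 — v_13(19) = 0 (factor: 19 = (13^0 · 19); the sign does not affect v_p). Step 3 — |x − y|_13 = 13^{0} = 1.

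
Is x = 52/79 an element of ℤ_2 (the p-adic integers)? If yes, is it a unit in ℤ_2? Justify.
x ∈ ℤ_2 but not a unit; v_2(x) = 2 > 0

ℤ_2 = {x ∈ ℚ_2 : v_2(x) ≥ 0} and ℤ_2^× = {x ∈ ℤ_2 : v_2(x) = 0}. Here v_2(52/79) = v_2(num) − v_2(den) = 2; compare against these criteria.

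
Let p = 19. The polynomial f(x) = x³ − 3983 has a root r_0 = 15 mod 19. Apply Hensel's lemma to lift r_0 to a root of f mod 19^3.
r_2 = 6285 (mod 6859)

Hensel: r_{i+1} = r_i − f(r_i)/f′(r_i) mod 19^{i+2}, where f′(x) = 3x². Iterate:
  r_0 = 15 (mod 19)
  r_1 = 148 (mod 361)
  r_2 = 6285 (mod 6859)
Final: r = 6285 with f(r) ≡ 0 mod 19^3.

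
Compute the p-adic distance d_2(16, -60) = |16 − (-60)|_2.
d_2(16, -60) = 1/4

Step 1 — x − y = 16 − (-60) = 76. Step 2 — v_2(76) = 2 (factor: 76 = (2^2 · 19); the sign does not affect v_p). Step 3 — |x − y|_2 = 2^{-2} = 1/4.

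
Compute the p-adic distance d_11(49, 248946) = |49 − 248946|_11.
d_11(49, 248946) = 1/14641

Step 1 — x − y = 49 − 248946 = -248897. Step 2 — v_11(-248897) = 4 (factor: -248897 = −(11^4 · 17); the sign does not affect v_p). Step 3 — |x − y|_11 = 11^{-4} = 1/14641.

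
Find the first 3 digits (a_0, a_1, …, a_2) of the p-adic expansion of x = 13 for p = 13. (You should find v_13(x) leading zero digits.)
(a_0, …, a_2) = (0, 1, 0)

v_13(13) = 1, so a_0 = ... = a_0 = 0. Factor out: x = 13^1 · u with u = 1 a unit in ℤ_13. Expand u iteratively via a_{v+i} = u_i mod 13, u_{i+1} = (u_i − a_{v+i})/13:
  u_0 = 1;  a_1 = 1;  u_1 = (u_0 − 1)/13 = 0
  u_1 = 0;  a_2 = 0;  u_2 = (u_1 − 0)/13 = 0
Digits: (0, 1, 0).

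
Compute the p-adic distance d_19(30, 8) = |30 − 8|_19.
d_19(30, 8) = 1

Step 1 — x − y = 30 − 8 = 22. Step 2 — v_19(22) = 0 (factor: 22 = (19^0 · 22); the sign does not affect v_p). Step 3 — |x − y|_19 = 19^{0} = 1.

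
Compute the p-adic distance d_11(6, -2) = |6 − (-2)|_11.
d_11(6, -2) = 1

Step 1 — x − y = 6 − (-2) = 8. Step 2 — v_11(8) = 0 (factor: 8 = (11^0 · 8); the sign does not affect v_p). Step 3 — |x − y|_11 = 11^{0} = 1.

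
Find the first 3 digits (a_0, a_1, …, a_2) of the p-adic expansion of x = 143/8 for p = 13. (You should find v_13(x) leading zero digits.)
(a_0, …, a_2) = (0, 3, 8)

v_13(143/8) = 1, so a_0 = ... = a_0 = 0. Factor out: x = 13^1 · u with u = 11/8 a unit in ℤ_13. Expand u iteratively via a_{v+i} = u_i mod 13, u_{i+1} = (u_i − a_{v+i})/13:
  u_0 = 11/8;  a_1 = 3;  u_1 = (u_0 − 3)/13 = -1/8
  u_1 = -1/8;  a_2 = 8;  u_2 = (u_1 − 8)/13 = -5/8
Digits: (0, 3, 8).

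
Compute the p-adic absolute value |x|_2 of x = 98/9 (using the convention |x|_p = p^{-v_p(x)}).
|98/9|_2 = 1/2

Step 1 — compute v_2(x) by factoring powers of 2 out of the numerator and denominator: v_2(98/9) = 1. Step 2 — apply |x|_p = p^{-v_p(x)} = 2^{-1} = 1/2.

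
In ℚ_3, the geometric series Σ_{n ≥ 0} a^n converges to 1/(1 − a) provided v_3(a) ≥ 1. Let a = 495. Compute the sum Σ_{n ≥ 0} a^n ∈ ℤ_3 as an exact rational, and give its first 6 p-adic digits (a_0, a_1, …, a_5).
Σ a^n = 1/(1 − a) = -1/494;  first 6 digits = (1, 0, 1, 0, 1, 2)

v_3(a) = 2 ≥ 1, so the series converges in ℤ_3 to 1/(1 − a) = 1/(1 − 495) = -1/494. Expand this rational in ℤ_3: compute digits iteratively via d_i = x_i mod 3, x_{i+1} = (x_i − d_i)/3. The first 6 digits are (1, 0, 1, 0, 1, 2).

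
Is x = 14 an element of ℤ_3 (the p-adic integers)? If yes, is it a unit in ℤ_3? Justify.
x ∈ ℤ_3^× (unit); v_3(x) = 0

ℤ_3 = {x ∈ ℚ_3 : v_3(x) ≥ 0} and ℤ_3^× = {x ∈ ℤ_3 : v_3(x) = 0}. Here v_3(14) = v_3(num) − v_3(den) = 0; compare against these criteria.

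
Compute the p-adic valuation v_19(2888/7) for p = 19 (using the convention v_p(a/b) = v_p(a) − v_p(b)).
v_19(2888/7) = 2

Factor powers of 19 from the numerator and denominator of the reduced fraction: 2888 = 19^2 · 8 and 7 = 19^0 · 7. Apply v_p(a/b) = v_p(a) − v_p(b): v_19(2888/7) = 2 − 0 = 2.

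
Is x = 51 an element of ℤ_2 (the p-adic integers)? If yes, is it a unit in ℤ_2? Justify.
x ∈ ℤ_2^× (unit); v_2(x) = 0

ℤ_2 = {x ∈ ℚ_2 : v_2(x) ≥ 0} and ℤ_2^× = {x ∈ ℤ_2 : v_2(x) = 0}. Here v_2(51) = v_2(num) − v_2(den) = 0; compare against these criteria.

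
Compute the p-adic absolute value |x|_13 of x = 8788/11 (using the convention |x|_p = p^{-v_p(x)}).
|8788/11|_13 = 1/2197

Step 1 — compute v_13(x) by factoring powers of 13 out of the numerator and denominator: v_13(8788/11) = 3. Step 2 — apply |x|_p = p^{-v_p(x)} = 13^{-3} = 1/2197.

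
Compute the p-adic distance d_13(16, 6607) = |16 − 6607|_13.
d_13(16, 6607) = 1/2197

Step 1 — x − y = 16 − 6607 = -6591. Step 2 — v_13(-6591) = 3 (factor: -6591 = −(13^3 · 3); the sign does not affect v_p). Step 3 — |x − y|_13 = 13^{-3} = 1/2197.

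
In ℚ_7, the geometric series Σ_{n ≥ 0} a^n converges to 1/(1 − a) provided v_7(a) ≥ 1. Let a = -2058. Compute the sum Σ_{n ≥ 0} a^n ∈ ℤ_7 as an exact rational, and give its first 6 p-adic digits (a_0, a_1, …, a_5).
Σ a^n = 1/(1 − a) = 1/2059;  first 6 digits = (1, 0, 0, 1, 6, 6)

v_7(a) = 3 ≥ 1, so the series converges in ℤ_7 to 1/(1 − a) = 1/(1 − (-2058)) = 1/2059. Expand this rational in ℤ_7: compute digits iteratively via d_i = x_i mod 7, x_{i+1} = (x_i − d_i)/7. The first 6 digits are (1, 0, 0, 1, 6, 6).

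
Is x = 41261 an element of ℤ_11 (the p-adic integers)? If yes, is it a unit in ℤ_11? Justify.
x ∈ ℤ_11 but not a unit; v_11(x) = 3 > 0

ℤ_11 = {x ∈ ℚ_11 : v_11(x) ≥ 0} and ℤ_11^× = {x ∈ ℤ_11 : v_11(x) = 0}. Here v_11(41261) = v_11(num) − v_11(den) = 3; compare against these criteria.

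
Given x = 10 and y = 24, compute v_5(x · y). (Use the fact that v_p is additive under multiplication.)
v_5(240) = 1

v_p(x) = 1 (factor: 10 = 5^1 · 2); v_p(y) = 0 (factor: 24 = 5^0 · 24). Additivity: v_p(xy) = v_p(x) + v_p(y) = 1 + 0 = 1. (Direct check: xy = 240 = 5^1 · (48).)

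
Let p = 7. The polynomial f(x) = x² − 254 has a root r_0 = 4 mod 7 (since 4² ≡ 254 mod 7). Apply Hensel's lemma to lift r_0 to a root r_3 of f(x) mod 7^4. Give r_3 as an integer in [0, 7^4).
r_3 = 1957 (mod 2401)

Hensel's recurrence: r_{i+1} = r_i − f(r_i)·(f′(r_i))^{-1} mod 7^{i+2}, with f′(x) = 2x. Iterate:
  r_0 = 4 (mod 7)
  r_1 = 46 (mod 49)
  r_2 = 242 (mod 343)
  r_3 = 1957 (mod 2401)
Final: r_3 = 1957, and one checks f(r_3) ≡ 0 mod 7^4.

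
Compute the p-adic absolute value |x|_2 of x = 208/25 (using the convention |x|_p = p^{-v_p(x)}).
|208/25|_2 = 1/16

Step 1 — compute v_2(x) by factoring powers of 2 out of the numerator and denominator: v_2(208/25) = 4. Step 2 — apply |x|_p = p^{-v_p(x)} = 2^{-4} = 1/16.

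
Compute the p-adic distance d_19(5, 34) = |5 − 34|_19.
d_19(5, 34) = 1

Step 1 — x − y = 5 − 34 = -29. Step 2 — v_19(-29) = 0 (factor: -29 = −(19^0 · 29); the sign does not affect v_p). Step 3 — |x − y|_19 = 19^{0} = 1.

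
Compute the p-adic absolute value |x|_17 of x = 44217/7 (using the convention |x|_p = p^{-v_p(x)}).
|44217/7|_17 = 1/4913

Step 1 — compute v_17(x) by factoring powers of 17 out of the numerator and denominator: v_17(44217/7) = 3. Step 2 — apply |x|_p = p^{-v_p(x)} = 17^{-3} = 1/4913.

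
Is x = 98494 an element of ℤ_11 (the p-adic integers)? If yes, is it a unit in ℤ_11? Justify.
x ∈ ℤ_11 but not a unit; v_11(x) = 3 > 0

ℤ_11 = {x ∈ ℚ_11 : v_11(x) ≥ 0} and ℤ_11^× = {x ∈ ℤ_11 : v_11(x) = 0}. Here v_11(98494) = v_11(num) − v_11(den) = 3; compare against these criteria.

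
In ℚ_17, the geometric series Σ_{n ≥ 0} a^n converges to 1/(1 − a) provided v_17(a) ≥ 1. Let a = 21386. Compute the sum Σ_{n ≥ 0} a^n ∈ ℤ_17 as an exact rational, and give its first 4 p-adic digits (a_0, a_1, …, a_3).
Σ a^n = 1/(1 − a) = -1/21385;  first 4 digits = (1, 0, 6, 4)

v_17(a) = 2 ≥ 1, so the series converges in ℤ_17 to 1/(1 − a) = 1/(1 − 21386) = -1/21385. Expand this rational in ℤ_17: compute digits iteratively via d_i = x_i mod 17, x_{i+1} = (x_i − d_i)/17. The first 4 digits are (1, 0, 6, 4).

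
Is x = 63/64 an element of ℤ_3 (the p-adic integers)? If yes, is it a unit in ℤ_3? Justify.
x ∈ ℤ_3 but not a unit; v_3(x) = 2 > 0

ℤ_3 = {x ∈ ℚ_3 : v_3(x) ≥ 0} and ℤ_3^× = {x ∈ ℤ_3 : v_3(x) = 0}. Here v_3(63/64) = v_3(num) − v_3(den) = 2; compare against these criteria.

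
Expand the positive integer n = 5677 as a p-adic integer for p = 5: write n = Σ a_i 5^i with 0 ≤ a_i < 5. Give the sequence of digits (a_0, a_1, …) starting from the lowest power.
(a_0, a_1, …) = (2, 0, 2, 0, 4, 1)

Repeated division by 5 gives the digits low-to-high: 5677 = 2 + 2·5^2 + 4·5^4 + 1·5^5. Digit sequence: (2, 0, 2, 0, 4, 1).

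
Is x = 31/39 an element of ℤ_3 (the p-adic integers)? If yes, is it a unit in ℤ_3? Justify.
x ∉ ℤ_3 (v_3(x) = -1 < 0)

ℤ_3 = {x ∈ ℚ_3 : v_3(x) ≥ 0} and ℤ_3^× = {x ∈ ℤ_3 : v_3(x) = 0}. Here v_3(31/39) = v_3(num) − v_3(den) = -1; compare against these criteria.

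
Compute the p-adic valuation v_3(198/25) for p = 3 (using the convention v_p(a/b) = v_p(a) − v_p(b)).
v_3(198/25) = 2

Factor powers of 3 from the numerator and denominator of the reduced fraction: 198 = 3^2 · 22 and 25 = 3^0 · 25. Apply v_p(a/b) = v_p(a) − v_p(b): v_3(198/25) = 2 − 0 = 2.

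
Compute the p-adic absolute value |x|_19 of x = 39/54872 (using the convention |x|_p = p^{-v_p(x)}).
|39/54872|_19 = 6859

Step 1 — compute v_19(x) by factoring powers of 19 out of the numerator and denominator: v_19(39/54872) = -3. Step 2 — apply |x|_p = p^{-v_p(x)} = 19^{3} = 6859.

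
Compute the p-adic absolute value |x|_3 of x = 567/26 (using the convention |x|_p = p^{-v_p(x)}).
|567/26|_3 = 1/81

Step 1 — compute v_3(x) by factoring powers of 3 out of the numerator and denominator: v_3(567/26) = 4. Step 2 — apply |x|_p = p^{-v_p(x)} = 3^{-4} = 1/81.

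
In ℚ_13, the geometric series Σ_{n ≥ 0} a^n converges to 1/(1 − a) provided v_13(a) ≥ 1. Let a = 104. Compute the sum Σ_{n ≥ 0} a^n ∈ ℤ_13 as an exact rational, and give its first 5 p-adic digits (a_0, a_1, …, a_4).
Σ a^n = 1/(1 − a) = -1/103;  first 5 digits = (1, 8, 12, 9, 1)

v_13(a) = 1 ≥ 1, so the series converges in ℤ_13 to 1/(1 − a) = 1/(1 − 104) = -1/103. Expand this rational in ℤ_13: compute digits iteratively via d_i = x_i mod 13, x_{i+1} = (x_i − d_i)/13. The first 5 digits are (1, 8, 12, 9, 1).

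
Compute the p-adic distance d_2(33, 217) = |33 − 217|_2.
d_2(33, 217) = 1/8

Step 1 — x − y = 33 − 217 = -184. Step 2 — v_2(-184) = 3 (factor: -184 = −(2^3 · 23); the sign does not affect v_p). Step 3 — |x − y|_2 = 2^{-3} = 1/8.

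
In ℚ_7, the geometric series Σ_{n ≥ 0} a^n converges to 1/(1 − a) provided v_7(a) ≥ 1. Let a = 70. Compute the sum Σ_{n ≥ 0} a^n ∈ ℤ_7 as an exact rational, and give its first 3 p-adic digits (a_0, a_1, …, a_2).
Σ a^n = 1/(1 − a) = -1/69;  first 3 digits = (1, 3, 3)

v_7(a) = 1 ≥ 1, so the series converges in ℤ_7 to 1/(1 − a) = 1/(1 − 70) = -1/69. Expand this rational in ℤ_7: compute digits iteratively via d_i = x_i mod 7, x_{i+1} = (x_i − d_i)/7. The first 3 digits are (1, 3, 3).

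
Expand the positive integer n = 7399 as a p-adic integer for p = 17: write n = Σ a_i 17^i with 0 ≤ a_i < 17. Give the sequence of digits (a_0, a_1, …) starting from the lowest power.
(a_0, a_1, …) = (4, 10, 8, 1)

Repeated division by 17 gives the digits low-to-high: 7399 = 4 + 10·17^1 + 8·17^2 + 1·17^3. Digit sequence: (4, 10, 8, 1).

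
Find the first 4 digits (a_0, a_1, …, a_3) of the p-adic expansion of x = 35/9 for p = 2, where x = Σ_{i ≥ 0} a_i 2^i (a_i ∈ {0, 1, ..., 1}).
(a_0, …, a_3) = (1, 1, 0, 1)

v_2(35/9) = 0 (numerator and denominator both coprime to 2), so x ∈ ℤ_2^×. Compute digits iteratively via a_i = x_i mod 2, x_{i+1} = (x_i − a_i)/2, with x_0 = x:
  x_0 = 35/9;  a_0 = 1;  x_1 = (x_0 − 1)/2 = 13/9
  x_1 = 13/9;  a_1 = 1;  x_2 = (x_1 − 1)/2 = 2/9
  x_2 = 2/9;  a_2 = 0;  x_3 = (x_2 − 0)/2 = 1/9
  x_3 = 1/9;  a_3 = 1;  x_4 = (x_3 − 1)/2 = -4/9
Digits: (1, 1, 0, 1).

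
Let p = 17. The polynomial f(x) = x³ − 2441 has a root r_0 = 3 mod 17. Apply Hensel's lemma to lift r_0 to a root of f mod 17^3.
r_2 = 3828 (mod 4913)

Hensel: r_{i+1} = r_i − f(r_i)/f′(r_i) mod 17^{i+2}, where f′(x) = 3x². Iterate:
  r_0 = 3 (mod 17)
  r_1 = 71 (mod 289)
  r_2 = 3828 (mod 4913)
Final: r = 3828 with f(r) ≡ 0 mod 17^3.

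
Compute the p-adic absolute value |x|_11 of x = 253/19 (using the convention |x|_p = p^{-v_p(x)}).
|253/19|_11 = 1/11

Step 1 — compute v_11(x) by factoring powers of 11 out of the numerator and denominator: v_11(253/19) = 1. Step 2 — apply |x|_p = p^{-v_p(x)} = 11^{-1} = 1/11.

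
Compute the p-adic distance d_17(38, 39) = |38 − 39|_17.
d_17(38, 39) = 1

Step 1 — x − y = 38 − 39 = -1. Step 2 — v_17(-1) = 0 (factor: -1 = −(17^0 · 1); the sign does not affect v_p). Step 3 — |x − y|_17 = 17^{0} = 1.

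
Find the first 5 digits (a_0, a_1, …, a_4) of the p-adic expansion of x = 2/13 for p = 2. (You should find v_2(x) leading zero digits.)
(a_0, …, a_4) = (0, 1, 0, 1, 0)

v_2(2/13) = 1, so a_0 = ... = a_0 = 0. Factor out: x = 2^1 · u with u = 1/13 a unit in ℤ_2. Expand u iteratively via a_{v+i} = u_i mod 2, u_{i+1} = (u_i − a_{v+i})/2:
  u_0 = 1/13;  a_1 = 1;  u_1 = (u_0 − 1)/2 = -6/13
  u_1 = -6/13;  a_2 = 0;  u_2 = (u_1 − 0)/2 = -3/13
  u_2 = -3/13;  a_3 = 1;  u_3 = (u_2 − 1)/2 = -8/13
  u_3 = -8/13;  a_4 = 0;  u_4 = (u_3 − 0)/2 = -4/13
Digits: (0, 1, 0, 1, 0).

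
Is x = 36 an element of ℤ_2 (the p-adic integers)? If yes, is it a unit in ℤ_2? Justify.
x ∈ ℤ_2 but not a unit; v_2(x) = 2 > 0

ℤ_2 = {x ∈ ℚ_2 : v_2(x) ≥ 0} and ℤ_2^× = {x ∈ ℤ_2 : v_2(x) = 0}. Here v_2(36) = v_2(num) − v_2(den) = 2; compare against these criteria.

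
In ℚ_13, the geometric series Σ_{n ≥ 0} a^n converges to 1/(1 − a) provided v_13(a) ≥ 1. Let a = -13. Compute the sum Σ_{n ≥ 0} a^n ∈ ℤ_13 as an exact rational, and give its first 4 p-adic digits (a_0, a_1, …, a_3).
Σ a^n = 1/(1 − a) = 1/14;  first 4 digits = (1, 12, 0, 12)

v_13(a) = 1 ≥ 1, so the series converges in ℤ_13 to 1/(1 − a) = 1/(1 − (-13)) = 1/14. Expand this rational in ℤ_13: compute digits iteratively via d_i = x_i mod 13, x_{i+1} = (x_i − d_i)/13. The first 4 digits are (1, 12, 0, 12).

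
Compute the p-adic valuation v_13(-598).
v_13(-598) = 1

v_13(n) is the largest exponent k such that 13^k divides n. Factor out: -598 = -13^1 · 46. (Sign doesn't affect v_p.) So v_13(-598) = 1.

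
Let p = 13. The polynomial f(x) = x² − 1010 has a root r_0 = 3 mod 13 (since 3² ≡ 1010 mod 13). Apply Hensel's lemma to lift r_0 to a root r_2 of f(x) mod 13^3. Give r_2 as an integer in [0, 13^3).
r_2 = 1888 (mod 2197)

Hensel's recurrence: r_{i+1} = r_i − f(r_i)·(f′(r_i))^{-1} mod 13^{i+2}, with f′(x) = 2x. Iterate:
  r_0 = 3 (mod 13)
  r_1 = 29 (mod 169)
  r_2 = 1888 (mod 2197)
Final: r_2 = 1888, and one checks f(r_2) ≡ 0 mod 13^3.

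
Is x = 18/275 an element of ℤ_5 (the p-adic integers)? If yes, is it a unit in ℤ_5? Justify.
x ∉ ℤ_5 (v_5(x) = -2 < 0)

ℤ_5 = {x ∈ ℚ_5 : v_5(x) ≥ 0} and ℤ_5^× = {x ∈ ℤ_5 : v_5(x) = 0}. Here v_5(18/275) = v_5(num) − v_5(den) = -2; compare against these criteria.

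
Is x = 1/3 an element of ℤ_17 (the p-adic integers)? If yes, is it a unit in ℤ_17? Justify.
x ∈ ℤ_17^× (unit); v_17(x) = 0

ℤ_17 = {x ∈ ℚ_17 : v_17(x) ≥ 0} and ℤ_17^× = {x ∈ ℤ_17 : v_17(x) = 0}. Here v_17(1/3) = v_17(num) − v_17(den) = 0; compare against these criteria.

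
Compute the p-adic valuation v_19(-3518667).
v_19(-3518667) = 4

v_19(n) is the largest exponent k such that 19^k divides n. Factor out: -3518667 = -19^4 · 27. (Sign doesn't affect v_p.) So v_19(-3518667) = 4.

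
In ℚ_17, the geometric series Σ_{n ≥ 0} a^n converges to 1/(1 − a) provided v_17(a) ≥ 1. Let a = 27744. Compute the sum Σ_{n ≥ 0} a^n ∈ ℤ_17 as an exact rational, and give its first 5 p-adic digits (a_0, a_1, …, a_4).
Σ a^n = 1/(1 − a) = -1/27743;  first 5 digits = (1, 0, 11, 5, 2)

v_17(a) = 2 ≥ 1, so the series converges in ℤ_17 to 1/(1 − a) = 1/(1 − 27744) = -1/27743. Expand this rational in ℤ_17: compute digits iteratively via d_i = x_i mod 17, x_{i+1} = (x_i − d_i)/17. The first 5 digits are (1, 0, 11, 5, 2).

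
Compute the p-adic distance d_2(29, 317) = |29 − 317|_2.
d_2(29, 317) = 1/32

Step 1 — x − y = 29 − 317 = -288. Step 2 — v_2(-288) = 5 (factor: -288 = −(2^5 · 9); the sign does not affect v_p). Step 3 — |x − y|_2 = 2^{-5} = 1/32.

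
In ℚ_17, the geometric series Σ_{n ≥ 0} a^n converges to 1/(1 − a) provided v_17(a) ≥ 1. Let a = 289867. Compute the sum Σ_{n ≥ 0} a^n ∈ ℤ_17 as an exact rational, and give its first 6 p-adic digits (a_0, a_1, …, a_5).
Σ a^n = 1/(1 − a) = -1/289866;  first 6 digits = (1, 0, 0, 8, 3, 0)

v_17(a) = 3 ≥ 1, so the series converges in ℤ_17 to 1/(1 − a) = 1/(1 − 289867) = -1/289866. Expand this rational in ℤ_17: compute digits iteratively via d_i = x_i mod 17, x_{i+1} = (x_i − d_i)/17. The first 6 digits are (1, 0, 0, 8, 3, 0).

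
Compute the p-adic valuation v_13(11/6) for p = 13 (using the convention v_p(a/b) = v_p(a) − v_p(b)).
v_13(11/6) = 0

Factor powers of 13 from the numerator and denominator of the reduced fraction: 11 = 13^0 · 11 and 6 = 13^0 · 6. Apply v_p(a/b) = v_p(a) − v_p(b): v_13(11/6) = 0 − 0 = 0.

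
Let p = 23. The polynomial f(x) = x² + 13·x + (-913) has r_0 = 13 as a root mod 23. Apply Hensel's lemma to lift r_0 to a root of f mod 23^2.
r_1 = 82 (mod 529)

Hensel: r_{i+1} = r_i − f(r_i)·(f′(r_i))^{-1} mod 23^{i+2}, f′(x) = 2x + 13. Iterate:
  r_0 = 13 (mod 23)
  r_1 = 82 (mod 529)
Final: r = 82 satisfies f(r) ≡ 0 mod 23^2.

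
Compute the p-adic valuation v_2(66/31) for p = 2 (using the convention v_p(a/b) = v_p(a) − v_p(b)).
v_2(66/31) = 1

Factor powers of 2 from the numerator and denominator of the reduced fraction: 66 = 2^1 · 33 and 31 = 2^0 · 31. Apply v_p(a/b) = v_p(a) − v_p(b): v_2(66/31) = 1 − 0 = 1.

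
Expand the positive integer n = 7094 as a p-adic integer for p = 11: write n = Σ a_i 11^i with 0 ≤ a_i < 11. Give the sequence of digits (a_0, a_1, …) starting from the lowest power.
(a_0, a_1, …) = (10, 6, 3, 5)

Repeated division by 11 gives the digits low-to-high: 7094 = 10 + 6·11^1 + 3·11^2 + 5·11^3. Digit sequence: (10, 6, 3, 5).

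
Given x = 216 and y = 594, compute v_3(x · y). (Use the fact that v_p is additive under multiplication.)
v_3(128304) = 6

v_p(x) = 3 (factor: 216 = 3^3 · 8); v_p(y) = 3 (factor: 594 = 3^3 · 22). Additivity: v_p(xy) = v_p(x) + v_p(y) = 3 + 3 = 6. (Direct check: xy = 128304 = 3^6 · (176).)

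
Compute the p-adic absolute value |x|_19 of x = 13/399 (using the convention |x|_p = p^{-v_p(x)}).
|13/399|_19 = 19

Step 1 — compute v_19(x) by factoring powers of 19 out of the numerator and denominator: v_19(13/399) = -1. Step 2 — apply |x|_p = p^{-v_p(x)} = 19^{1} = 19.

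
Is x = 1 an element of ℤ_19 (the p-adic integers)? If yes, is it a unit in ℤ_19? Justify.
x ∈ ℤ_19^× (unit); v_19(x) = 0

ℤ_19 = {x ∈ ℚ_19 : v_19(x) ≥ 0} and ℤ_19^× = {x ∈ ℤ_19 : v_19(x) = 0}. Here v_19(1) = v_19(num) − v_19(den) = 0; compare against these criteria.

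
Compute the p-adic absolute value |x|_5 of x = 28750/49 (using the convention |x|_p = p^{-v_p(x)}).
|28750/49|_5 = 1/625

Step 1 — compute v_5(x) by factoring powers of 5 out of the numerator and denominator: v_5(28750/49) = 4. Step 2 — apply |x|_p = p^{-v_p(x)} = 5^{-4} = 1/625.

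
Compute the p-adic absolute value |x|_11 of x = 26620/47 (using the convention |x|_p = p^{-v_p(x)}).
|26620/47|_11 = 1/1331

Step 1 — compute v_11(x) by factoring powers of 11 out of the numerator and denominator: v_11(26620/47) = 3. Step 2 — apply |x|_p = p^{-v_p(x)} = 11^{-3} = 1/1331.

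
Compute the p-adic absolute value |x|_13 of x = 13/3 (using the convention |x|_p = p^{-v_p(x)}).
|13/3|_13 = 1/13

Step 1 — compute v_13(x) by factoring powers of 13 out of the numerator and denominator: v_13(13/3) = 1. Step 2 — apply |x|_p = p^{-v_p(x)} = 13^{-1} = 1/13.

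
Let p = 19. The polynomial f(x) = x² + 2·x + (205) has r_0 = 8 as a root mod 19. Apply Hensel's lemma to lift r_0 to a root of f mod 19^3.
r_2 = 4625 (mod 6859)

Hensel: r_{i+1} = r_i − f(r_i)·(f′(r_i))^{-1} mod 19^{i+2}, f′(x) = 2x + 2. Iterate:
  r_0 = 8 (mod 19)
  r_1 = 293 (mod 361)
  r_2 = 4625 (mod 6859)
Final: r = 4625 satisfies f(r) ≡ 0 mod 19^3.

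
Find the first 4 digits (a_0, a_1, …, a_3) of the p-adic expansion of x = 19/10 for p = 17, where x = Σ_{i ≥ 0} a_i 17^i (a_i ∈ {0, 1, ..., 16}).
(a_0, …, a_3) = (7, 15, 11, 1)

v_17(19/10) = 0 (numerator and denominator both coprime to 17), so x ∈ ℤ_17^×. Compute digits iteratively via a_i = x_i mod 17, x_{i+1} = (x_i − a_i)/17, with x_0 = x:
  x_0 = 19/10;  a_0 = 7;  x_1 = (x_0 − 7)/17 = -3/10
  x_1 = -3/10;  a_1 = 15;  x_2 = (x_1 − 15)/17 = -9/10
  x_2 = -9/10;  a_2 = 11;  x_3 = (x_2 − 11)/17 = -7/10
  x_3 = -7/10;  a_3 = 1;  x_4 = (x_3 − 1)/17 = -1/10
Digits: (7, 15, 11, 1).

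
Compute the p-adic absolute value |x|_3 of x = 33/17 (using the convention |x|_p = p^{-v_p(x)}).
|33/17|_3 = 1/3

Step 1 — compute v_3(x) by factoring powers of 3 out of the numerator and denominator: v_3(33/17) = 1. Step 2 — apply |x|_p = p^{-v_p(x)} = 3^{-1} = 1/3.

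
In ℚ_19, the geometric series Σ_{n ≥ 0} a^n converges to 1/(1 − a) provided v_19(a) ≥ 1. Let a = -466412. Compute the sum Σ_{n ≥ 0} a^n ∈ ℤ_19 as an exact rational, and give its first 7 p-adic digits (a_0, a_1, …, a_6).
Σ a^n = 1/(1 − a) = 1/466413;  first 7 digits = (1, 0, 0, 8, 15, 18, 6)

v_19(a) = 3 ≥ 1, so the series converges in ℤ_19 to 1/(1 − a) = 1/(1 − (-466412)) = 1/466413. Expand this rational in ℤ_19: compute digits iteratively via d_i = x_i mod 19, x_{i+1} = (x_i − d_i)/19. The first 7 digits are (1, 0, 0, 8, 15, 18, 6).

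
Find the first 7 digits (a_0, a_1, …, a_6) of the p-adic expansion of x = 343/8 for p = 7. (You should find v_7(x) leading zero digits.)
(a_0, …, a_6) = (0, 0, 0, 1, 6, 0, 6)

v_7(343/8) = 3, so a_0 = ... = a_2 = 0. Factor out: x = 7^3 · u with u = 1/8 a unit in ℤ_7. Expand u iteratively via a_{v+i} = u_i mod 7, u_{i+1} = (u_i − a_{v+i})/7:
  u_0 = 1/8;  a_3 = 1;  u_1 = (u_0 − 1)/7 = -1/8
  u_1 = -1/8;  a_4 = 6;  u_2 = (u_1 − 6)/7 = -7/8
  u_2 = -7/8;  a_5 = 0;  u_3 = (u_2 − 0)/7 = -1/8
  u_3 = -1/8;  a_6 = 6;  u_4 = (u_3 − 6)/7 = -7/8
Digits: (0, 0, 0, 1, 6, 0, 6).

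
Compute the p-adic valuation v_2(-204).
v_2(-204) = 2

v_2(n) is the largest exponent k such that 2^k divides n. Factor out: -204 = -2^2 · 51. (Sign doesn't affect v_p.) So v_2(-204) = 2.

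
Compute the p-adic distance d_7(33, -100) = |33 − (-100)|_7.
d_7(33, -100) = 1/7

Step 1 — x − y = 33 − (-100) = 133. Step 2 — v_7(133) = 1 (factor: 133 = (7^1 · 19); the sign does not affect v_p). Step 3 — |x − y|_7 = 7^{-1} = 1/7.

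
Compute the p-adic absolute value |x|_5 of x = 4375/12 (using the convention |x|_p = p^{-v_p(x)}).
|4375/12|_5 = 1/625

Step 1 — compute v_5(x) by factoring powers of 5 out of the numerator and denominator: v_5(4375/12) = 4. Step 2 — apply |x|_p = p^{-v_p(x)} = 5^{-4} = 1/625.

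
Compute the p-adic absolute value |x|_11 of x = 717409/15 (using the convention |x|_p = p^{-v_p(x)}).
|717409/15|_11 = 1/14641

Step 1 — compute v_11(x) by factoring powers of 11 out of the numerator and denominator: v_11(717409/15) = 4. Step 2 — apply |x|_p = p^{-v_p(x)} = 11^{-4} = 1/14641.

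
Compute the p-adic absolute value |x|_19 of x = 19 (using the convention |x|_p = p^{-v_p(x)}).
|19|_19 = 1/19

Step 1 — compute v_19(x) by factoring powers of 19 out of the numerator and denominator: v_19(19) = 1. Step 2 — apply |x|_p = p^{-v_p(x)} = 19^{-1} = 1/19.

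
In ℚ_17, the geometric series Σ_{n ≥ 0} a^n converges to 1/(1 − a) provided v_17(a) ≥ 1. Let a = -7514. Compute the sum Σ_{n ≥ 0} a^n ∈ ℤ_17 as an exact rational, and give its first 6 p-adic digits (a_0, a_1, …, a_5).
Σ a^n = 1/(1 − a) = 1/7515;  first 6 digits = (1, 0, 8, 15, 12, 5)

v_17(a) = 2 ≥ 1, so the series converges in ℤ_17 to 1/(1 − a) = 1/(1 − (-7514)) = 1/7515. Expand this rational in ℤ_17: compute digits iteratively via d_i = x_i mod 17, x_{i+1} = (x_i − d_i)/17. The first 6 digits are (1, 0, 8, 15, 12, 5).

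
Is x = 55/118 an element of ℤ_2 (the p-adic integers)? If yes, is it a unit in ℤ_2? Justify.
x ∉ ℤ_2 (v_2(x) = -1 < 0)

ℤ_2 = {x ∈ ℚ_2 : v_2(x) ≥ 0} and ℤ_2^× = {x ∈ ℤ_2 : v_2(x) = 0}. Here v_2(55/118) = v_2(num) − v_2(den) = -1; compare against these criteria.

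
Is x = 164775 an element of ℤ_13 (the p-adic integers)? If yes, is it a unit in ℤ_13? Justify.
x ∈ ℤ_13 but not a unit; v_13(x) = 3 > 0

ℤ_13 = {x ∈ ℚ_13 : v_13(x) ≥ 0} and ℤ_13^× = {x ∈ ℤ_13 : v_13(x) = 0}. Here v_13(164775) = v_13(num) − v_13(den) = 3; compare against these criteria.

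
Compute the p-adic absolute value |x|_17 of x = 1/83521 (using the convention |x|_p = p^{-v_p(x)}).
|1/83521|_17 = 83521

Step 1 — compute v_17(x) by factoring powers of 17 out of the numerator and denominator: v_17(1/83521) = -4. Step 2 — apply |x|_p = p^{-v_p(x)} = 17^{4} = 83521.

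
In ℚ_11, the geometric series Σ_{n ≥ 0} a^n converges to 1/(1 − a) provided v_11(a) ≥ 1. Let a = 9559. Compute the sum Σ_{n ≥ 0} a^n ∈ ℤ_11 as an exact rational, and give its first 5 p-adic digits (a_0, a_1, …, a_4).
Σ a^n = 1/(1 − a) = -1/9558;  first 5 digits = (1, 0, 2, 7, 4)

v_11(a) = 2 ≥ 1, so the series converges in ℤ_11 to 1/(1 − a) = 1/(1 − 9559) = -1/9558. Expand this rational in ℤ_11: compute digits iteratively via d_i = x_i mod 11, x_{i+1} = (x_i − d_i)/11. The first 5 digits are (1, 0, 2, 7, 4).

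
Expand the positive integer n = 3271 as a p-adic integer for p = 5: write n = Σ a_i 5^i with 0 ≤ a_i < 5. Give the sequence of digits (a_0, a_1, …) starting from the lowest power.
(a_0, a_1, …) = (1, 4, 0, 1, 0, 1)

Repeated division by 5 gives the digits low-to-high: 3271 = 1 + 4·5^1 + 1·5^3 + 1·5^5. Digit sequence: (1, 4, 0, 1, 0, 1).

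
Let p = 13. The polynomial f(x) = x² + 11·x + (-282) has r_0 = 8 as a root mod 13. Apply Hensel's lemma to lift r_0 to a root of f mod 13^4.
r_3 = 10616 (mod 28561)

Hensel: r_{i+1} = r_i − f(r_i)·(f′(r_i))^{-1} mod 13^{i+2}, f′(x) = 2x + 11. Iterate:
  r_0 = 8 (mod 13)
  r_1 = 138 (mod 169)
  r_2 = 1828 (mod 2197)
  r_3 = 10616 (mod 28561)
Final: r = 10616 satisfies f(r) ≡ 0 mod 13^4.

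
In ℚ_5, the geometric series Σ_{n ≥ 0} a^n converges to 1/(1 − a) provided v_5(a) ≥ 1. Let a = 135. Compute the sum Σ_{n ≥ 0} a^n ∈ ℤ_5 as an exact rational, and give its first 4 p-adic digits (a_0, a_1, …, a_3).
Σ a^n = 1/(1 − a) = -1/134;  first 4 digits = (1, 2, 4, 4)

v_5(a) = 1 ≥ 1, so the series converges in ℤ_5 to 1/(1 − a) = 1/(1 − 135) = -1/134. Expand this rational in ℤ_5: compute digits iteratively via d_i = x_i mod 5, x_{i+1} = (x_i − d_i)/5. The first 4 digits are (1, 2, 4, 4).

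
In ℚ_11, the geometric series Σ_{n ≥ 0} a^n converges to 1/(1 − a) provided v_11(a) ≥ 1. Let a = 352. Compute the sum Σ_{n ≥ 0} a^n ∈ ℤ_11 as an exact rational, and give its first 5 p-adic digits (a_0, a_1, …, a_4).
Σ a^n = 1/(1 − a) = -1/351;  first 5 digits = (1, 10, 3, 4, 7)

v_11(a) = 1 ≥ 1, so the series converges in ℤ_11 to 1/(1 − a) = 1/(1 − 352) = -1/351. Expand this rational in ℤ_11: compute digits iteratively via d_i = x_i mod 11, x_{i+1} = (x_i − d_i)/11. The first 5 digits are (1, 10, 3, 4, 7).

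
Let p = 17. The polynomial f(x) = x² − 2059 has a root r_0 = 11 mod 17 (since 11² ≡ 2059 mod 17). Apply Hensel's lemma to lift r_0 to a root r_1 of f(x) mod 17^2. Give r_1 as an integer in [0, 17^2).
r_1 = 283 (mod 289)

Hensel's recurrence: r_{i+1} = r_i − f(r_i)·(f′(r_i))^{-1} mod 17^{i+2}, with f′(x) = 2x. Iterate:
  r_0 = 11 (mod 17)
  r_1 = 283 (mod 289)
Final: r_1 = 283, and one checks f(r_1) ≡ 0 mod 17^2.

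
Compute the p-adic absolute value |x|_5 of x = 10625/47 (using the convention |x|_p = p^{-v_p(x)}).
|10625/47|_5 = 1/625

Step 1 — compute v_5(x) by factoring powers of 5 out of the numerator and denominator: v_5(10625/47) = 4. Step 2 — apply |x|_p = p^{-v_p(x)} = 5^{-4} = 1/625.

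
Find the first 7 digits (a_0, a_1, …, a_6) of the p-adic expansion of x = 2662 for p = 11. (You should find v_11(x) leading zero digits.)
(a_0, …, a_6) = (0, 0, 0, 2, 0, 0, 0)

v_11(2662) = 3, so a_0 = ... = a_2 = 0. Factor out: x = 11^3 · u with u = 2 a unit in ℤ_11. Expand u iteratively via a_{v+i} = u_i mod 11, u_{i+1} = (u_i − a_{v+i})/11:
  u_0 = 2;  a_3 = 2;  u_1 = (u_0 − 2)/11 = 0
  u_1 = 0;  a_4 = 0;  u_2 = (u_1 − 0)/11 = 0
  u_2 = 0;  a_5 = 0;  u_3 = (u_2 − 0)/11 = 0
  u_3 = 0;  a_6 = 0;  u_4 = (u_3 − 0)/11 = 0
Digits: (0, 0, 0, 2, 0, 0, 0).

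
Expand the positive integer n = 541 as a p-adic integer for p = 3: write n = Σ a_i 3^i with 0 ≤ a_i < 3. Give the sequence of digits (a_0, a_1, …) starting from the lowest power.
(a_0, a_1, …) = (1, 0, 0, 2, 0, 2)

Repeated division by 3 gives the digits low-to-high: 541 = 1 + 2·3^3 + 2·3^5. Digit sequence: (1, 0, 0, 2, 0, 2).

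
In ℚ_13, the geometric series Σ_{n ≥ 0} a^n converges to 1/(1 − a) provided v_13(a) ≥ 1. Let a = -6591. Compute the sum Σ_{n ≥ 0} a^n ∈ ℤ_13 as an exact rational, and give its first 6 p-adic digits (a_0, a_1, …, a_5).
Σ a^n = 1/(1 − a) = 1/6592;  first 6 digits = (1, 0, 0, 10, 12, 12)

v_13(a) = 3 ≥ 1, so the series converges in ℤ_13 to 1/(1 − a) = 1/(1 − (-6591)) = 1/6592. Expand this rational in ℤ_13: compute digits iteratively via d_i = x_i mod 13, x_{i+1} = (x_i − d_i)/13. The first 6 digits are (1, 0, 0, 10, 12, 12).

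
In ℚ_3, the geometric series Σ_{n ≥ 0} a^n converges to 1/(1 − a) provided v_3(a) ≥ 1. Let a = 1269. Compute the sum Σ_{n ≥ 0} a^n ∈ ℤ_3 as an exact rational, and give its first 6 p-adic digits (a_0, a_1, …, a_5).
Σ a^n = 1/(1 − a) = -1/1268;  first 6 digits = (1, 0, 0, 2, 0, 2)

v_3(a) = 3 ≥ 1, so the series converges in ℤ_3 to 1/(1 − a) = 1/(1 − 1269) = -1/1268. Expand this rational in ℤ_3: compute digits iteratively via d_i = x_i mod 3, x_{i+1} = (x_i − d_i)/3. The first 6 digits are (1, 0, 0, 2, 0, 2).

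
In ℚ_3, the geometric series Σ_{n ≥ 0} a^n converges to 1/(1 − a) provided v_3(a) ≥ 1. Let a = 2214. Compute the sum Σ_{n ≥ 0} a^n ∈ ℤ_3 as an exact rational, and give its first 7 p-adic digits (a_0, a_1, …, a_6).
Σ a^n = 1/(1 − a) = -1/2213;  first 7 digits = (1, 0, 0, 1, 0, 0, 1)

v_3(a) = 3 ≥ 1, so the series converges in ℤ_3 to 1/(1 − a) = 1/(1 − 2214) = -1/2213. Expand this rational in ℤ_3: compute digits iteratively via d_i = x_i mod 3, x_{i+1} = (x_i − d_i)/3. The first 7 digits are (1, 0, 0, 1, 0, 0, 1).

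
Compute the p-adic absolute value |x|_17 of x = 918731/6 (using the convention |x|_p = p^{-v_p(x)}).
|918731/6|_17 = 1/83521

Step 1 — compute v_17(x) by factoring powers of 17 out of the numerator and denominator: v_17(918731/6) = 4. Step 2 — apply |x|_p = p^{-v_p(x)} = 17^{-4} = 1/83521.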